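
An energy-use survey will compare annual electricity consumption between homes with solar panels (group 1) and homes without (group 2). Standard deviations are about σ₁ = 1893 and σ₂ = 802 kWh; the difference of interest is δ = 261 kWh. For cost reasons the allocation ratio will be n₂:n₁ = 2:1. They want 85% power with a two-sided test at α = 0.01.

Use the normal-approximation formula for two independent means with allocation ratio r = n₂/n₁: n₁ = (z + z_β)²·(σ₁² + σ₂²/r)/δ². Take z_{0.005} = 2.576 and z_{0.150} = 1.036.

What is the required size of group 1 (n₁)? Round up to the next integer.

n₁ = (z_{α/2} + z_β)² · (σ₁² + σ₂²/r) / δ²
   = (2.576 + 1.036)² · (1893² + 802²/2) / 261²
   = 13.0465 · (3583449 + 321602) / 68121
   = 13.0465 · 3905051 / 68121
   = 747.90
Round up → n₁ = 748; n₂ = r·n₁ = 2 × 748 = 1496.

n₁ = 748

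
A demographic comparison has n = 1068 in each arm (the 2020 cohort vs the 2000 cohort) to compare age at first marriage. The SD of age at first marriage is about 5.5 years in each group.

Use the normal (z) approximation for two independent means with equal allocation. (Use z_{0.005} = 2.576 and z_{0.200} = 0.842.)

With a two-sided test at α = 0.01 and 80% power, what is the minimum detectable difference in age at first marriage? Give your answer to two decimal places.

Minimum detectable difference ≈ 0.81 years

δ = (z_{α/2} + z_β) · √((σ₁²+σ₂²)/n)
  = (2.576 + 0.842) · √(60.5/1068)
  = 3.418 · √0.05665
  = 3.418 · 0.2380
  = 0.8135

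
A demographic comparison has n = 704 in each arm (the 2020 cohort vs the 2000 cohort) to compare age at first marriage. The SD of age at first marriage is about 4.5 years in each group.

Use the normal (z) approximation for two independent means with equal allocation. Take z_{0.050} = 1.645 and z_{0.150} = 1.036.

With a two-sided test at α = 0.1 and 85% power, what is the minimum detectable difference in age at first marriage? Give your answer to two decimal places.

Minimum detectable difference ≈ 0.64 years

δ = (z_{α/2} + z_β) · √((σ₁²+σ₂²)/n)
  = (1.645 + 1.036) · √(40.5/704)
  = 2.681 · √0.05753
  = 2.681 · 0.2399
  = 0.6430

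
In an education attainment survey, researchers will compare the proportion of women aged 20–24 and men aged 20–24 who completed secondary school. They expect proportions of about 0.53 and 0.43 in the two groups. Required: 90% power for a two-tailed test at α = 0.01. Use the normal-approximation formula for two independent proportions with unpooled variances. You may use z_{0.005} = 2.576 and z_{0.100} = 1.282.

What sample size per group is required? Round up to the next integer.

n = 736 per group

n = (z_{α/2} + z_β)² · [p₁(1−p₁) + p₂(1−p₂)] / (p₁ − p₂)²
  = (2.576 + 1.282)² · (0.53·0.47 + 0.43·0.57) / (0.10)²
  = (3.858)² · (0.2491 + 0.2451) / 0.0100
  = 14.8842 · 0.4942 / 0.0100
  = 735.58
Round up → n = 736 per group.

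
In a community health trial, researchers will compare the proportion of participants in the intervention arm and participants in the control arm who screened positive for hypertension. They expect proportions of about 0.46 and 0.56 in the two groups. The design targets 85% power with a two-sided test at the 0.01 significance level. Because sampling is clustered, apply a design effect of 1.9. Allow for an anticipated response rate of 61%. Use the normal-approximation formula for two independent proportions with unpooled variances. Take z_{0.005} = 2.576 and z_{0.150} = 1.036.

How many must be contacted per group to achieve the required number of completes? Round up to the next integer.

n = 2011 per group

n = (z_{α/2} + z_β)² · [p₁(1−p₁) + p₂(1−p₂)] / (p₁ − p₂)²
  = (2.576 + 1.036)² · (0.46·0.54 + 0.56·0.44) / (-0.10)²
  = (3.612)² · (0.2484 + 0.2464) / 0.0100
  = 13.0465 · 0.4948 / 0.0100
  = 645.54
Design effect: 1.9 × 645.54 = 1226.53.
Adjust for 61% response: 1226.53 / 0.61 = 2010.71.
Round up → n = 2011 per group.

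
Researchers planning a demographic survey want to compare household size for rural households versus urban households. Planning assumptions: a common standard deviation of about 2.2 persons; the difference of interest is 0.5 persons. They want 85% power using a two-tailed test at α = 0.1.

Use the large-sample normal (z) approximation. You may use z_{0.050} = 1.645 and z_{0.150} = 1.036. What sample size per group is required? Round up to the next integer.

n = 279 per group

n = (z_{α/2} + z_β)² · (σ₁² + σ₂²) / δ²
  = (1.645 + 1.036)² · (2·2.2² = 9.68) / 0.5²
  = 7.1878 · 9.68 / 0.25
  = 278.31
Round up → n = 279 per group.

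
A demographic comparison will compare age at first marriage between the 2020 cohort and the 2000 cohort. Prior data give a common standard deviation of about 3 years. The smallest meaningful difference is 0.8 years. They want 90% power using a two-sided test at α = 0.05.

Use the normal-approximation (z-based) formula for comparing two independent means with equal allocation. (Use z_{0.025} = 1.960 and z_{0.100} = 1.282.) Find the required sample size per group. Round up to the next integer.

n = 296 per group

n = (z_{α/2} + z_β)² · (σ₁² + σ₂²) / δ²
  = (1.960 + 1.282)² · (2·3² = 18) / 0.8²
  = 10.5106 · 18 / 0.64
  = 295.61
Round up → n = 296 per group.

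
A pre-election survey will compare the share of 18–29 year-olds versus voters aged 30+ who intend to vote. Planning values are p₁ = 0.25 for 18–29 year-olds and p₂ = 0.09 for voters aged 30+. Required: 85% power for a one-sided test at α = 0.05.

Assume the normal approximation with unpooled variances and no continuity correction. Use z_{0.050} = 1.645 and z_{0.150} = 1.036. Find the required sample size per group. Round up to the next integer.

n = 76 per group

n = (z_α + z_β)² · [p₁(1−p₁) + p₂(1−p₂)] / (p₁ − p₂)²
  = (1.645 + 1.036)² · (0.25·0.75 + 0.09·0.91) / (0.16)²
  = (2.681)² · (0.1875 + 0.0819) / 0.0256
  = 7.1878 · 0.2694 / 0.0256
  = 75.64
Round up → n = 76 per group.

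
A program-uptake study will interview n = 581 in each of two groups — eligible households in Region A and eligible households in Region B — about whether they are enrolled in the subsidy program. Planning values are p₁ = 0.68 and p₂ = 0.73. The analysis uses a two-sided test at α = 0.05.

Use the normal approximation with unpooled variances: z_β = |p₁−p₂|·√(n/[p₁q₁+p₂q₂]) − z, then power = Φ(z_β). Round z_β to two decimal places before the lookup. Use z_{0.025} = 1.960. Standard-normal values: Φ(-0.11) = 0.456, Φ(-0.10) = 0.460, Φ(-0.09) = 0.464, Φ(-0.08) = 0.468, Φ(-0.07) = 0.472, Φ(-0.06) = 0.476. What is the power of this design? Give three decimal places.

Power ≈ 0.464

z_β = |p₁−p₂|·√(n/[p₁q₁+p₂q₂]) − z_{α/2}
    = 0.05 · √(581/0.4147) − 1.960
    = 0.05 · 37.4301 − 1.960
    = 1.8715 − 1.960 = -0.0885 → -0.09
Power = Φ(-0.09) = 0.464.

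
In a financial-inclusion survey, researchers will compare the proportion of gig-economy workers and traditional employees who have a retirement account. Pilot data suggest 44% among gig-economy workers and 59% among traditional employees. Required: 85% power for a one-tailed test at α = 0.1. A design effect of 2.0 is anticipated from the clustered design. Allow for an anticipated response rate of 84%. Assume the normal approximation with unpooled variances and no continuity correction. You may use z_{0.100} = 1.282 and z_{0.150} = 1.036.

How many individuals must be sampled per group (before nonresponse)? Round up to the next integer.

n = (z_α + z_β)² · [p₁(1−p₁) + p₂(1−p₂)] / (p₁ − p₂)²
  = (1.282 + 1.036)² · (0.44·0.56 + 0.59·0.41) / (-0.15)²
  = (2.318)² · (0.2464 + 0.2419) / 0.0225
  = 5.3731 · 0.4883 / 0.0225
  = 116.61
Design effect: 2.0 × 116.61 = 233.22.
Adjust for 84% response: 233.22 / 0.84 = 277.64.
Round up → n = 278 per group.

n = 278 per group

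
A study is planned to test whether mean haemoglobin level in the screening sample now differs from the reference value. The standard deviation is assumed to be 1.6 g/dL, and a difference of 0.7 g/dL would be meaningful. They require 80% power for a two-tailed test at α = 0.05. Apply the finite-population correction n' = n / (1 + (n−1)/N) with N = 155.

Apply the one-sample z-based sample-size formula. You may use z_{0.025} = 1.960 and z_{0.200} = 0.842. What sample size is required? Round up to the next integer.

n = (z_{α/2} + z_β)² · σ² / δ²
  = (1.960 + 0.842)² · 1.6² / 0.7²
  = 7.8512 · 2.56 / 0.49
  = 41.02
Finite-population correction (N = 155): 41.02 / (1 + (41.02 − 1)/155) = 32.60.
Round up → n = 33.

n = 33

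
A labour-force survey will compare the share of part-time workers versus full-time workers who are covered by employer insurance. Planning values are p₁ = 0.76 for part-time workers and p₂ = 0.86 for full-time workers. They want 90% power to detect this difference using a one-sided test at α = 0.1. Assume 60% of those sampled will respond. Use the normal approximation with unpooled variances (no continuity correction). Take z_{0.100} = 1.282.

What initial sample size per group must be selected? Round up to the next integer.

n = 332 per group

n = (z_α + z_β)² · [p₁(1−p₁) + p₂(1−p₂)] / (p₁ − p₂)²
  = (1.282 + 1.282)² · (0.76·0.24 + 0.86·0.14) / (-0.10)²
  = (2.564)² · (0.1824 + 0.1204) / 0.0100
  = 6.5741 · 0.3028 / 0.0100
  = 199.06
Adjust for 60% response: 199.06 / 0.60 = 331.77.
Round up → n = 332 per group.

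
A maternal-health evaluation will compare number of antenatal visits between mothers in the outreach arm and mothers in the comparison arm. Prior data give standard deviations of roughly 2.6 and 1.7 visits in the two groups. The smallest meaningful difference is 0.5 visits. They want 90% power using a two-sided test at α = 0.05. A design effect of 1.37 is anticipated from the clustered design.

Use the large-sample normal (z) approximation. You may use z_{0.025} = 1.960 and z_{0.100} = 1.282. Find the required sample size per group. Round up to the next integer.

n = 556 per group

n = (z_{α/2} + z_β)² · (σ₁² + σ₂²) / δ²
  = (1.960 + 1.282)² · (2.6² + 1.7² = 9.65) / 0.5²
  = 10.5106 · 9.65 / 0.25
  = 405.71
Design effect: 1.37 × 405.71 = 555.82.
Round up → n = 556 per group.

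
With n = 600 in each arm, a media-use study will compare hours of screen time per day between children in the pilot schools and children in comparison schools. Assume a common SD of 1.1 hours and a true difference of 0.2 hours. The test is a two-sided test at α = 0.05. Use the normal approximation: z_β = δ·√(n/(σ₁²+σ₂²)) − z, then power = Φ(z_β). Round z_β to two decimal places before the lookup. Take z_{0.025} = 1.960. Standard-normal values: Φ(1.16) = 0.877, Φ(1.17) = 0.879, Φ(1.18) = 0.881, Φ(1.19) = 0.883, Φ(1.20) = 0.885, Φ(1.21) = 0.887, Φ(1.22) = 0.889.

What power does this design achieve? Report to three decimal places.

Power ≈ 0.883

z_β = δ·√(n/(σ₁²+σ₂²)) − z_{α/2}
    = 0.2 · √(600/2.42) − 1.960
    = 0.2 · 15.74592 − 1.960
    = 3.1492 − 1.960 = 1.1892 → 1.19
Power = Φ(1.19) = 0.883.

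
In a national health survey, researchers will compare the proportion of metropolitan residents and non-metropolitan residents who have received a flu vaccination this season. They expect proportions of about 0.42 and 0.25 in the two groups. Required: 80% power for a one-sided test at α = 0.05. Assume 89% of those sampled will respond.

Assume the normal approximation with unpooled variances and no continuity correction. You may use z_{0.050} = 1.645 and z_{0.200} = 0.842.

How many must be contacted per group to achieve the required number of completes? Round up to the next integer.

n = (z_α + z_β)² · [p₁(1−p₁) + p₂(1−p₂)] / (p₁ − p₂)²
  = (1.645 + 0.842)² · (0.42·0.58 + 0.25·0.75) / (0.17)²
  = (2.487)² · (0.2436 + 0.1875) / 0.0289
  = 6.1852 · 0.4311 / 0.0289
  = 92.26
Adjust for 89% response: 92.26 / 0.89 = 103.67.
Round up → n = 104 per group.

n = 104 per group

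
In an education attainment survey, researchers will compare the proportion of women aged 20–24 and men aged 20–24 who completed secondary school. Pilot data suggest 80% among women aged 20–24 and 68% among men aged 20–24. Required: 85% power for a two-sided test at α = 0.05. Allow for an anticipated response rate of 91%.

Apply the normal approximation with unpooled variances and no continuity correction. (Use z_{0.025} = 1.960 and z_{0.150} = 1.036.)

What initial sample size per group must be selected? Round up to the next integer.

n = 259 per group

n = (z_{α/2} + z_β)² · [p₁(1−p₁) + p₂(1−p₂)] / (p₁ − p₂)²
  = (1.960 + 1.036)² · (0.80·0.20 + 0.68·0.32) / (0.12)²
  = (2.996)² · (0.1600 + 0.2176) / 0.0144
  = 8.9760 · 0.3776 / 0.0144
  = 235.37
Adjust for 91% response: 235.37 / 0.91 = 258.65.
Round up → n = 259 per group.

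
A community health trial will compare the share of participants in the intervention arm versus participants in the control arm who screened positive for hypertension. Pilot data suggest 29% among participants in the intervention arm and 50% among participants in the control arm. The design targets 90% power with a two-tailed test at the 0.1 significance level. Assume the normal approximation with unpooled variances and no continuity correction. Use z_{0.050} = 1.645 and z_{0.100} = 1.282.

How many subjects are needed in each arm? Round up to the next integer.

n = 89 per group

n = (z_{α/2} + z_β)² · [p₁(1−p₁) + p₂(1−p₂)] / (p₁ − p₂)²
  = (1.645 + 1.282)² · (0.29·0.71 + 0.50·0.50) / (-0.21)²
  = (2.927)² · (0.2059 + 0.2500) / 0.0441
  = 8.5673 · 0.4559 / 0.0441
  = 88.57
Round up → n = 89 per group.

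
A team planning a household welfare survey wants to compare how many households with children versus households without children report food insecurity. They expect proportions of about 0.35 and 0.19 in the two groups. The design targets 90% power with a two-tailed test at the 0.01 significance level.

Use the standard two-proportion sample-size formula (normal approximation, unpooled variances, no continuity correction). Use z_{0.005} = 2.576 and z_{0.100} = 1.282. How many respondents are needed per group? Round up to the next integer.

n = 222 per group

n = (z_{α/2} + z_β)² · [p₁(1−p₁) + p₂(1−p₂)] / (p₁ − p₂)²
  = (2.576 + 1.282)² · (0.35·0.65 + 0.19·0.81) / (0.16)²
  = (3.858)² · (0.2275 + 0.1539) / 0.0256
  = 14.8842 · 0.3814 / 0.0256
  = 221.75
Round up → n = 222 per group.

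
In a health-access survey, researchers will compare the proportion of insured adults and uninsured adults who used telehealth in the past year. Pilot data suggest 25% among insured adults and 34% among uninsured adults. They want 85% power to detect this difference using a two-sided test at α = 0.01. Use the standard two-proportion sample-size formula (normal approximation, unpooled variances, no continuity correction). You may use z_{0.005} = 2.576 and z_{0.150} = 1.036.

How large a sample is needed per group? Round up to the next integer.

n = 664 per group

n = (z_{α/2} + z_β)² · [p₁(1−p₁) + p₂(1−p₂)] / (p₁ − p₂)²
  = (2.576 + 1.036)² · (0.25·0.75 + 0.34·0.66) / (-0.09)²
  = (3.612)² · (0.1875 + 0.2244) / 0.0081
  = 13.0465 · 0.4119 / 0.0081
  = 663.44
Round up → n = 664 per group.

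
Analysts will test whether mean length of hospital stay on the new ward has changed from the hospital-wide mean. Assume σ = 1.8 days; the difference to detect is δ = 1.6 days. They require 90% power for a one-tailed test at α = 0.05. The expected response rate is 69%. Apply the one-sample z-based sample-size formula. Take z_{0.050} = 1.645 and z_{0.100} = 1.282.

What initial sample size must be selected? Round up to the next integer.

n = (z_α + z_β)² · σ² / δ²
  = (1.645 + 1.282)² · 1.8² / 1.6²
  = 8.5673 · 3.24 / 2.56
  = 10.84
Adjust for 69% response: 10.84 / 0.69 = 15.71.
Round up → n = 16.

n = 16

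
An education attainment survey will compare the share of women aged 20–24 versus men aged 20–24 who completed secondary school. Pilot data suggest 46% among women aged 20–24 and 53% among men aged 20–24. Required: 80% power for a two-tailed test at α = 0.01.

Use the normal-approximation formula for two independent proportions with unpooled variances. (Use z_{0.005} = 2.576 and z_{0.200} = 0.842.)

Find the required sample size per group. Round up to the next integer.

n = (z_{α/2} + z_β)² · [p₁(1−p₁) + p₂(1−p₂)] / (p₁ − p₂)²
  = (2.576 + 0.842)² · (0.46·0.54 + 0.53·0.47) / (-0.07)²
  = (3.418)² · (0.2484 + 0.2491) / 0.0049
  = 11.6827 · 0.4975 / 0.0049
  = 1186.15
Round up → n = 1187 per group.

n = 1187 per group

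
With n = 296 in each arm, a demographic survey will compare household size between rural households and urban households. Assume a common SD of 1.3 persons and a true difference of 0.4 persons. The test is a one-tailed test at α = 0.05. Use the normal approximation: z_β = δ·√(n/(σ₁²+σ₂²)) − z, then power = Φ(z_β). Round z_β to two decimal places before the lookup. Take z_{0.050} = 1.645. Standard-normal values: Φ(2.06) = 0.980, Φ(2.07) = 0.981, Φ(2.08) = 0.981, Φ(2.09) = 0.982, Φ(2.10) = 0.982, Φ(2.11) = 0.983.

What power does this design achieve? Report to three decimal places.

Power ≈ 0.982

z_β = δ·√(n/(σ₁²+σ₂²)) − z_α
    = 0.4 · √(296/3.38) − 1.645
    = 0.4 · 9.35810 − 1.645
    = 3.7432 − 1.645 = 2.0982 → 2.10
Power = Φ(2.10) = 0.982.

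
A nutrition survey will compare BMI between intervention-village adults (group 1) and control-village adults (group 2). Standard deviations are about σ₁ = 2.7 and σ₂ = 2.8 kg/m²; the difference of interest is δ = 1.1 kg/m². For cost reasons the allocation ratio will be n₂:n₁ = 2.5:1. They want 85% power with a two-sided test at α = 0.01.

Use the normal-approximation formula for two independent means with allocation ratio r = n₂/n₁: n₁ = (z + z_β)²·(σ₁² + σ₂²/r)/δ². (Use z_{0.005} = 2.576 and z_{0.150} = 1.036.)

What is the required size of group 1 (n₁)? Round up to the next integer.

n₁ = 113

n₁ = (z_{α/2} + z_β)² · (σ₁² + σ₂²/r) / δ²
   = (2.576 + 1.036)² · (2.7² + 2.8²/2.5) / 1.1²
   = 13.0465 · (7.29 + 3.136) / 1.21
   = 13.0465 · 10.426 / 1.21
   = 112.42
Round up → n₁ = 113; n₂ = r·n₁ = 2.5 × 113 = 283.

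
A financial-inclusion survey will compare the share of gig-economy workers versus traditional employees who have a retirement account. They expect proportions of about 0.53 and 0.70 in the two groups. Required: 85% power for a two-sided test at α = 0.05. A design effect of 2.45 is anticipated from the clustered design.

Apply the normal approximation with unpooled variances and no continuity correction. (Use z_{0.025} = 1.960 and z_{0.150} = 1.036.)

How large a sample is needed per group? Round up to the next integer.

n = (z_{α/2} + z_β)² · [p₁(1−p₁) + p₂(1−p₂)] / (p₁ − p₂)²
  = (1.960 + 1.036)² · (0.53·0.47 + 0.70·0.30) / (-0.17)²
  = (2.996)² · (0.2491 + 0.2100) / 0.0289
  = 8.9760 · 0.4591 / 0.0289
  = 142.59
Design effect: 2.45 × 142.59 = 349.35.
Round up → n = 350 per group.

n = 350 per group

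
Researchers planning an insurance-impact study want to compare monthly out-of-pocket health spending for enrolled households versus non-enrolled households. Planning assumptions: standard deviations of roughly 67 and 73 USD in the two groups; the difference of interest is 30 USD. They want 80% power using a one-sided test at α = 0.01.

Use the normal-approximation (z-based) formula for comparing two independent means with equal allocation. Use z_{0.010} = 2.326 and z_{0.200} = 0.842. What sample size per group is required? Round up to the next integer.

n = 110 per group

n = (z_α + z_β)² · (σ₁² + σ₂²) / δ²
  = (2.326 + 0.842)² · (67² + 73² = 9818) / 30²
  = 10.0362 · 9818 / 900
  = 109.48
Round up → n = 110 per group.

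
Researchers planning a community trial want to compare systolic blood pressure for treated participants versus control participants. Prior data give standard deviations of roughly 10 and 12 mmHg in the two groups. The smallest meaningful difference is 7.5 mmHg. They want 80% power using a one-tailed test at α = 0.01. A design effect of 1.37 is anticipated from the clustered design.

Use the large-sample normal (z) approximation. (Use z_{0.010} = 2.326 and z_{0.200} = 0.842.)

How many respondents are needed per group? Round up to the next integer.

n = 60 per group

n = (z_α + z_β)² · (σ₁² + σ₂²) / δ²
  = (2.326 + 0.842)² · (10² + 12² = 244) / 7.5²
  = 10.0362 · 244 / 56.25
  = 43.53
Design effect: 1.37 × 43.53 = 59.64.
Round up → n = 60 per group.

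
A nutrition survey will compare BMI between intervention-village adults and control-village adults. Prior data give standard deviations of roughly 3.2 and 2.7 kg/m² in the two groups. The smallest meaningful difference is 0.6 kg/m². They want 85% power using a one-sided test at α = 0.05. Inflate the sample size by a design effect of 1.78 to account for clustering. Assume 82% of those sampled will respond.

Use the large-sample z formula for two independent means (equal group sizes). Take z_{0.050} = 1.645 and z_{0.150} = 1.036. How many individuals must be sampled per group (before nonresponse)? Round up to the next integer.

n = (z_α + z_β)² · (σ₁² + σ₂²) / δ²
  = (1.645 + 1.036)² · (3.2² + 2.7² = 17.53) / 0.6²
  = 7.1878 · 17.53 / 0.36
  = 350.00
Design effect: 1.78 × 350.00 = 623.01.
Adjust for 82% response: 623.01 / 0.82 = 759.76.
Round up → n = 760 per group.

n = 760 per group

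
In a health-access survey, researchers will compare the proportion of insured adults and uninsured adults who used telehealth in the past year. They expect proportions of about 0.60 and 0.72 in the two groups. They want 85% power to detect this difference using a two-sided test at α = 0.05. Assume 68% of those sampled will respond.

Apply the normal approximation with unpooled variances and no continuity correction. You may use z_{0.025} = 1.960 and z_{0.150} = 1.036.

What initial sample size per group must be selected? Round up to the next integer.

n = 405 per group

n = (z_{α/2} + z_β)² · [p₁(1−p₁) + p₂(1−p₂)] / (p₁ − p₂)²
  = (1.960 + 1.036)² · (0.60·0.40 + 0.72·0.28) / (-0.12)²
  = (2.996)² · (0.2400 + 0.2016) / 0.0144
  = 8.9760 · 0.4416 / 0.0144
  = 275.26
Adjust for 68% response: 275.26 / 0.68 = 404.80.
Round up → n = 405 per group.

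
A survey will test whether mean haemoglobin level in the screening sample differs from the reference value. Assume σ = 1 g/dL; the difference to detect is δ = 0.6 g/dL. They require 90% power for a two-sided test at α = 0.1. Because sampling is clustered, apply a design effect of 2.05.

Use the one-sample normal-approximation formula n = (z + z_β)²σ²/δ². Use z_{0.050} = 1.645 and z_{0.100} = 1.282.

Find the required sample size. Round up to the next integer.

n = (z_{α/2} + z_β)² · σ² / δ²
  = (1.645 + 1.282)² · 1² / 0.6²
  = 8.5673 · 1 / 0.36
  = 23.80
Design effect: 2.05 × 23.80 = 48.79.
Round up → n = 49.

n = 49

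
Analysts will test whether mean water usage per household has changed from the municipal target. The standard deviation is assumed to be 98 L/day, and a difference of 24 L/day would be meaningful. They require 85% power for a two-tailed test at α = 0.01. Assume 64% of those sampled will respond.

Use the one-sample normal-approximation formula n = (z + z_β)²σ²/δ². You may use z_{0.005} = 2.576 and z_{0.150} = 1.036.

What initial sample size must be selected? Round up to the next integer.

n = (z_{α/2} + z_β)² · σ² / δ²
  = (2.576 + 1.036)² · 98² / 24²
  = 13.0465 · 9604 / 576
  = 217.53
Adjust for 64% response: 217.53 / 0.64 = 339.90.
Round up → n = 340.

n = 340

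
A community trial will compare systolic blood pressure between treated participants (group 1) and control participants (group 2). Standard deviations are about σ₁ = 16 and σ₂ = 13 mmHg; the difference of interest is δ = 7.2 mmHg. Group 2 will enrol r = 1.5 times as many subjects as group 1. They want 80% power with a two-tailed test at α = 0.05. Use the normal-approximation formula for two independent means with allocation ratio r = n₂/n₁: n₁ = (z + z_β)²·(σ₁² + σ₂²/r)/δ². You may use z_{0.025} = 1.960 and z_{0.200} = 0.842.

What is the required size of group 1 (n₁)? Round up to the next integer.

n₁ = 56

n₁ = (z_{α/2} + z_β)² · (σ₁² + σ₂²/r) / δ²
   = (1.960 + 0.842)² · (16² + 13²/1.5) / 7.2²
   = 7.8512 · (256 + 112.6667) / 51.84
   = 7.8512 · 368.6667 / 51.84
   = 55.83
Round up → n₁ = 56; n₂ = r·n₁ = 1.5 × 56 = 84.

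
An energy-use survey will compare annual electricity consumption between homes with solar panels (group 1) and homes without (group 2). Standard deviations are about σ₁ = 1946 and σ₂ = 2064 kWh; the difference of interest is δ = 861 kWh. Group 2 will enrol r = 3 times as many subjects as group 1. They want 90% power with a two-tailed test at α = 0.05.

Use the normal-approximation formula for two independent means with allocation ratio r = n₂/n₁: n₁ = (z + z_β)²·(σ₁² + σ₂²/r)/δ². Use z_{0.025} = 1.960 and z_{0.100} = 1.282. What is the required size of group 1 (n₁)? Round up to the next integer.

n₁ = (z_{α/2} + z_β)² · (σ₁² + σ₂²/r) / δ²
   = (1.960 + 1.282)² · (1946² + 2064²/3) / 861²
   = 10.5106 · (3786916 + 1420032) / 741321
   = 10.5106 · 5206948 / 741321
   = 73.82
Round up → n₁ = 74; n₂ = r·n₁ = 3 × 74 = 222.

n₁ = 74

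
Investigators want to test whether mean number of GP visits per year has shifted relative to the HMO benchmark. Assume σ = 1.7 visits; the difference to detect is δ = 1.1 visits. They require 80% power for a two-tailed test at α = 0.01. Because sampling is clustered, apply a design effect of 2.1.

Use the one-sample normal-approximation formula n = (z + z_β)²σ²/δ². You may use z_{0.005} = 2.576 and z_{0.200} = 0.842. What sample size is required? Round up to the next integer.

n = 59

n = (z_{α/2} + z_β)² · σ² / δ²
  = (2.576 + 0.842)² · 1.7² / 1.1²
  = 11.6827 · 2.89 / 1.21
  = 27.90
Design effect: 2.1 × 27.90 = 58.60.
Round up → n = 59.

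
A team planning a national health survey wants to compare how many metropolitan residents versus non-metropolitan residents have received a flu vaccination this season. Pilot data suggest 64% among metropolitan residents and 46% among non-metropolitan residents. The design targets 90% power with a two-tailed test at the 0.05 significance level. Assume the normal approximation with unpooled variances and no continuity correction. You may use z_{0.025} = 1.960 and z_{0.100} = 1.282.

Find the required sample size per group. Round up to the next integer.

n = 156 per group

n = (z_{α/2} + z_β)² · [p₁(1−p₁) + p₂(1−p₂)] / (p₁ − p₂)²
  = (1.960 + 1.282)² · (0.64·0.36 + 0.46·0.54) / (0.18)²
  = (3.242)² · (0.2304 + 0.2484) / 0.0324
  = 10.5106 · 0.4788 / 0.0324
  = 155.32
Round up → n = 156 per group.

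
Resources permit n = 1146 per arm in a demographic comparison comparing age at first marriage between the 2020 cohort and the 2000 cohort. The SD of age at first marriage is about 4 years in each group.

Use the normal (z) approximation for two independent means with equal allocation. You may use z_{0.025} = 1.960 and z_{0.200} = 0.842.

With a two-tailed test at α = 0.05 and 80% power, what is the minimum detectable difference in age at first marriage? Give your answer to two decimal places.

Minimum detectable difference ≈ 0.47 years

δ = (z_{α/2} + z_β) · √((σ₁²+σ₂²)/n)
  = (1.960 + 0.842) · √(32/1146)
  = 2.802 · √0.02792
  = 2.802 · 0.1671
  = 0.4682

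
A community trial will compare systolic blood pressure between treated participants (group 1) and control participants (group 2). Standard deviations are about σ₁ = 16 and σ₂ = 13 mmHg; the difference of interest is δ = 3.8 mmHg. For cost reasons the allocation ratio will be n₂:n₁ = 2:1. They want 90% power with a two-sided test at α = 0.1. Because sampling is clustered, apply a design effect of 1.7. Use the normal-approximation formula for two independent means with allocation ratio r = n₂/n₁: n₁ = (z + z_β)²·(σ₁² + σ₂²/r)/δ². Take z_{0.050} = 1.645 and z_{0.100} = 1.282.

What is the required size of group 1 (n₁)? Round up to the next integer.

n₁ = (z_{α/2} + z_β)² · (σ₁² + σ₂²/r) / δ²
   = (1.645 + 1.282)² · (16² + 13²/2) / 3.8²
   = 8.5673 · (256 + 84.5) / 14.44
   = 8.5673 · 340.5 / 14.44
   = 202.02
Design effect: 1.7 × 202.02 = 343.43.
Round up → n₁ = 344; n₂ = r·n₁ = 2 × 344 = 688.

n₁ = 344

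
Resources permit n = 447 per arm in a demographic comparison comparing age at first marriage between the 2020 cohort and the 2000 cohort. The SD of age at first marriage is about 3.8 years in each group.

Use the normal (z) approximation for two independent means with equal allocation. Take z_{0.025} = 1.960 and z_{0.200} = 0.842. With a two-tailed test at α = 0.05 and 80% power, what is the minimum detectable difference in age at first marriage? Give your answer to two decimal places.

δ = (z_{α/2} + z_β) · √((σ₁²+σ₂²)/n)
  = (1.960 + 0.842) · √(28.88/447)
  = 2.802 · √0.06461
  = 2.802 · 0.2542
  = 0.7122

Minimum detectable difference ≈ 0.71 years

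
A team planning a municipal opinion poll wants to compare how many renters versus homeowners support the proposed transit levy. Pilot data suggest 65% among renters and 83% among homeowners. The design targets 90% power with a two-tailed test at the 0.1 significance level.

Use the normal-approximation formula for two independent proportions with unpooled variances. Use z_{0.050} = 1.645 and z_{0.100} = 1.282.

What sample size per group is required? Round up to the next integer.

n = 98 per group

n = (z_{α/2} + z_β)² · [p₁(1−p₁) + p₂(1−p₂)] / (p₁ − p₂)²
  = (1.645 + 1.282)² · (0.65·0.35 + 0.83·0.17) / (-0.18)²
  = (2.927)² · (0.2275 + 0.1411) / 0.0324
  = 8.5673 · 0.3686 / 0.0324
  = 97.47
Round up → n = 98 per group.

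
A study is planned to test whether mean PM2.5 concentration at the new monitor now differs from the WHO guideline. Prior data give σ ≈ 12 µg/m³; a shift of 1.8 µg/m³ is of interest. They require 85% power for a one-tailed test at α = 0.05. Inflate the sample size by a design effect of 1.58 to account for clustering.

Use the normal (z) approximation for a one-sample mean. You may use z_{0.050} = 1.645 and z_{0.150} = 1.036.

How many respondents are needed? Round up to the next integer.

n = 505

n = (z_α + z_β)² · σ² / δ²
  = (1.645 + 1.036)² · 12² / 1.8²
  = 7.1878 · 144 / 3.24
  = 319.46
Design effect: 1.58 × 319.46 = 504.74.
Round up → n = 505.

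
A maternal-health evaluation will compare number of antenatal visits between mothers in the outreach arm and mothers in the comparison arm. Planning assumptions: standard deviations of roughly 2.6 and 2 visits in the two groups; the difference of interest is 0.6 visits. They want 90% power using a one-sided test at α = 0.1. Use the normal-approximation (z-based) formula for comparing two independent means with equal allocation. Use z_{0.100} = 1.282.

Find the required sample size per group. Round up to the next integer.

n = (z_α + z_β)² · (σ₁² + σ₂²) / δ²
  = (1.282 + 1.282)² · (2.6² + 2² = 10.76) / 0.6²
  = 6.5741 · 10.76 / 0.36
  = 196.49
Round up → n = 197 per group.

n = 197 per group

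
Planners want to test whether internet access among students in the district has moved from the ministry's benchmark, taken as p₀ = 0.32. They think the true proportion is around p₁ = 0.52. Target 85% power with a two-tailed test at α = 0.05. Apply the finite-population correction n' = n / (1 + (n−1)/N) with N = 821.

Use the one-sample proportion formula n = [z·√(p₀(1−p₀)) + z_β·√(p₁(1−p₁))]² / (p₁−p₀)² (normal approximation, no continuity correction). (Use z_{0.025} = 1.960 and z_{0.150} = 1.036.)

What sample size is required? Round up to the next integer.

n = 49

n = [z_{α/2}·√(p₀q₀) + z_β·√(p₁q₁)]² / (p₁ − p₀)²
  = [1.960·√(0.32·0.68) + 1.036·√(0.52·0.48)]² / (0.20)²
  = [1.960·0.4665 + 1.036·0.4996]² / 0.0400
  = [1.4319]² / 0.0400
  = 51.26
Finite-population correction (N = 821): 51.26 / (1 + (51.26 − 1)/821) = 48.30.
Round up → n = 49.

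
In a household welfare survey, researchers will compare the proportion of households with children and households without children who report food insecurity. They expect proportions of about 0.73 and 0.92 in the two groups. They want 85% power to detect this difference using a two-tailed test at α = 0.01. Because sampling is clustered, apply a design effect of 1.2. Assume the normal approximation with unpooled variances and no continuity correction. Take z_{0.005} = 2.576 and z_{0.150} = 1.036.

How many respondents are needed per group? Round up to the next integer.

n = (z_{α/2} + z_β)² · [p₁(1−p₁) + p₂(1−p₂)] / (p₁ − p₂)²
  = (2.576 + 1.036)² · (0.73·0.27 + 0.92·0.08) / (-0.19)²
  = (3.612)² · (0.1971 + 0.0736) / 0.0361
  = 13.0465 · 0.2707 / 0.0361
  = 97.83
Design effect: 1.2 × 97.83 = 117.40.
Round up → n = 118 per group.

n = 118 per group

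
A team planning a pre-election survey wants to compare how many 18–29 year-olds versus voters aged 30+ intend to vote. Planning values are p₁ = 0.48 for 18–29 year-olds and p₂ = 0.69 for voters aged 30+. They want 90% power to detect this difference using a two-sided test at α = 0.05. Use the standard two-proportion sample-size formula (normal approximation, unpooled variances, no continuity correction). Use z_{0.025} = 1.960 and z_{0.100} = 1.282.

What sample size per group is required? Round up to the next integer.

n = (z_{α/2} + z_β)² · [p₁(1−p₁) + p₂(1−p₂)] / (p₁ − p₂)²
  = (1.960 + 1.282)² · (0.48·0.52 + 0.69·0.31) / (-0.21)²
  = (3.242)² · (0.2496 + 0.2139) / 0.0441
  = 10.5106 · 0.4635 / 0.0441
  = 110.47
Round up → n = 111 per group.

n = 111 per group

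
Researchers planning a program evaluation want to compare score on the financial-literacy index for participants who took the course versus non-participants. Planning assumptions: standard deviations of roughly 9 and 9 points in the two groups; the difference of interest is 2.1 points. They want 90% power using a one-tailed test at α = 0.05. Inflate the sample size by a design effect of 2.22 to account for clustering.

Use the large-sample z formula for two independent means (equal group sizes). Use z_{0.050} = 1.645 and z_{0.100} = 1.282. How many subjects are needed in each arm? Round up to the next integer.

n = 699 per group

n = (z_α + z_β)² · (σ₁² + σ₂²) / δ²
  = (1.645 + 1.282)² · (9² + 9² = 162) / 2.1²
  = 8.5673 · 162 / 4.41
  = 314.72
Design effect: 2.22 × 314.72 = 698.67.
Round up → n = 699 per group.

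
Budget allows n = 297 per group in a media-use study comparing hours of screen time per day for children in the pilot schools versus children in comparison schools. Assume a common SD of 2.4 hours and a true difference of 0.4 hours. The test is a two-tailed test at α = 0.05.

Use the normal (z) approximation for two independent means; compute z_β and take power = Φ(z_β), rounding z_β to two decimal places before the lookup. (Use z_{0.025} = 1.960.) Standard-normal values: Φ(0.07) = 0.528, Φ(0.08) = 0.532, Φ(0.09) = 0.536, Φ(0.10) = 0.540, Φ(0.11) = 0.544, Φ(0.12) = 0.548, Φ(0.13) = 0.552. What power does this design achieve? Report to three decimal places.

z_β = δ·√(n/(σ₁²+σ₂²)) − z_{α/2}
    = 0.4 · √(297/11.52) − 1.960
    = 0.4 · 5.07752 − 1.960
    = 2.0310 − 1.960 = 0.0710 → 0.07
Power = Φ(0.07) = 0.528.

Power ≈ 0.528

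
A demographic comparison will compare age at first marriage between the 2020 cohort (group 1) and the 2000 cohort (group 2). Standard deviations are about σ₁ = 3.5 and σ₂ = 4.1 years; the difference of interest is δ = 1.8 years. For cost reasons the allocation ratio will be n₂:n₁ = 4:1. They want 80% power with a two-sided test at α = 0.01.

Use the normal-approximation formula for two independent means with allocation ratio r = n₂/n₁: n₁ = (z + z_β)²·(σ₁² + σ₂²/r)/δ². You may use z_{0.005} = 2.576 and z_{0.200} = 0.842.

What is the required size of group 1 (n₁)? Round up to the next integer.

n₁ = 60

n₁ = (z_{α/2} + z_β)² · (σ₁² + σ₂²/r) / δ²
   = (2.576 + 0.842)² · (3.5² + 4.1²/4) / 1.8²
   = 11.6827 · (12.25 + 4.2025) / 3.24
   = 11.6827 · 16.4525 / 3.24
   = 59.32
Round up → n₁ = 60; n₂ = r·n₁ = 4 × 60 = 240.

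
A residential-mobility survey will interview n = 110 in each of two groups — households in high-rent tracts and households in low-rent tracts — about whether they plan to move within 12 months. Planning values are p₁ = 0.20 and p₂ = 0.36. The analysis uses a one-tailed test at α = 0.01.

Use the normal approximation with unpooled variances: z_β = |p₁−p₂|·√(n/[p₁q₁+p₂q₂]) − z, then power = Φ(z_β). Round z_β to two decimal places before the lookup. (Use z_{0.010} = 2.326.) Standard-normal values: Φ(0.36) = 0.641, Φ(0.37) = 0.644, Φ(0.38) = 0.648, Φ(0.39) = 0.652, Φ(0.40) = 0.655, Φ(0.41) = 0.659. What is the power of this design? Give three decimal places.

z_β = |p₁−p₂|·√(n/[p₁q₁+p₂q₂]) − z_α
    = 0.16 · √(110/0.3904) − 2.326
    = 0.16 · 16.7858 − 2.326
    = 2.6857 − 2.326 = 0.3597 → 0.36
Power = Φ(0.36) = 0.641.

Power ≈ 0.641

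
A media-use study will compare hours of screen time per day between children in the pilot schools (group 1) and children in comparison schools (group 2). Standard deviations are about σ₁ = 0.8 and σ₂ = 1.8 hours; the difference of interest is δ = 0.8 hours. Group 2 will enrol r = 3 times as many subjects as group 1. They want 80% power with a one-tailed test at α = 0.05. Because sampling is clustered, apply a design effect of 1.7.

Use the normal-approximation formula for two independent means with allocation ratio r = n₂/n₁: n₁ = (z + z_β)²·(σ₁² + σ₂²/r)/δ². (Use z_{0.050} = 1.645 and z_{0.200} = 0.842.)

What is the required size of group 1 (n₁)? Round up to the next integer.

n₁ = 29

n₁ = (z_α + z_β)² · (σ₁² + σ₂²/r) / δ²
   = (1.645 + 0.842)² · (0.8² + 1.8²/3) / 0.8²
   = 6.1852 · (0.64 + 1.08) / 0.64
   = 6.1852 · 1.72 / 0.64
   = 16.62
Design effect: 1.7 × 16.62 = 28.26.
Round up → n₁ = 29; n₂ = r·n₁ = 3 × 29 = 87.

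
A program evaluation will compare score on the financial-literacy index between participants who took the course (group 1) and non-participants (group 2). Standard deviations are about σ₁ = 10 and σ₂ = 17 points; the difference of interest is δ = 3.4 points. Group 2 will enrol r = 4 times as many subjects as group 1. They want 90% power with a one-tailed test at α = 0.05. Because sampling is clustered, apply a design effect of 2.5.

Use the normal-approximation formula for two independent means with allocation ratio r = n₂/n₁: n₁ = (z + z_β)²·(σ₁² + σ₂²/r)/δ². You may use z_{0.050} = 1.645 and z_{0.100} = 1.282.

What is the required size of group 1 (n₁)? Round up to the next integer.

n₁ = (z_α + z_β)² · (σ₁² + σ₂²/r) / δ²
   = (1.645 + 1.282)² · (10² + 17²/4) / 3.4²
   = 8.5673 · (100 + 72.25) / 11.56
   = 8.5673 · 172.25 / 11.56
   = 127.66
Design effect: 2.5 × 127.66 = 319.14.
Round up → n₁ = 320; n₂ = r·n₁ = 4 × 320 = 1280.

n₁ = 320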